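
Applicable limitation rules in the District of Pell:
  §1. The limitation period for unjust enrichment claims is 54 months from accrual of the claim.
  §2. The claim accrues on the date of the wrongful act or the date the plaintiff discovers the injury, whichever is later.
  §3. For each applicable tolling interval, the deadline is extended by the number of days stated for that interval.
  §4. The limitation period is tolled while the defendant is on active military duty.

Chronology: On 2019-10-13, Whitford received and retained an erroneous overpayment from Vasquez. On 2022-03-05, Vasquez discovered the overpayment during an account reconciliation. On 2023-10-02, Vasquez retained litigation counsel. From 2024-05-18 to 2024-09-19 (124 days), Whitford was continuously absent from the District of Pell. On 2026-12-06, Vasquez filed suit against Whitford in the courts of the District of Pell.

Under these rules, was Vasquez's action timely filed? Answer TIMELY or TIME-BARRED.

TIME-BARRED

The claim accrued on 2022-03-05 — the later of the 2019-10-13 act and the 2022-03-05 discovery.
54 months from 2022-03-05 is 2026-09-05.
No stated provision tolls the period for the defendant's absence, so the interval from 2024-05-18 to 2024-09-19 has no effect on the deadline.
None of the other events listed affects the running of the period under the stated rules.
Filing on 2026-12-06 missed the 2026-09-05 deadline — the action is time-barred.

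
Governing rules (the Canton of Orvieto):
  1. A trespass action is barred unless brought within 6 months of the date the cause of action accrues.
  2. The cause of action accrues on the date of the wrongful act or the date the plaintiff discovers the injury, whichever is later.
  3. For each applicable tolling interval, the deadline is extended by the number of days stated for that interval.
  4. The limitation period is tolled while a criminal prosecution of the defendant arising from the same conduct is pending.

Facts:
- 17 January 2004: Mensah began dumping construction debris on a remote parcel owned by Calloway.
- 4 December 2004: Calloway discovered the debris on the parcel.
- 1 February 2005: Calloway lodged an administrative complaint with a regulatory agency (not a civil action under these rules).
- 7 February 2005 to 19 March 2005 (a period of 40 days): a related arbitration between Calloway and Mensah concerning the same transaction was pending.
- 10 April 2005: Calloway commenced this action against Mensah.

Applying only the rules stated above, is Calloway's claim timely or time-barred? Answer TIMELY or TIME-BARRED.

The claim accrued on 4 December 2004 — the later of the 17 January 2004 act and the 4 December 2004 discovery.
6 months from 4 December 2004 is 4 June 2005.
No stated provision tolls the period for a pending arbitration, so the interval from 7 February 2005 to 19 March 2005 has no effect on the deadline.
Nothing else in the chronology tolls or restarts the period.
Filing on 10 April 2005 beat the 4 June 2005 deadline — the action is timely.

TIMELY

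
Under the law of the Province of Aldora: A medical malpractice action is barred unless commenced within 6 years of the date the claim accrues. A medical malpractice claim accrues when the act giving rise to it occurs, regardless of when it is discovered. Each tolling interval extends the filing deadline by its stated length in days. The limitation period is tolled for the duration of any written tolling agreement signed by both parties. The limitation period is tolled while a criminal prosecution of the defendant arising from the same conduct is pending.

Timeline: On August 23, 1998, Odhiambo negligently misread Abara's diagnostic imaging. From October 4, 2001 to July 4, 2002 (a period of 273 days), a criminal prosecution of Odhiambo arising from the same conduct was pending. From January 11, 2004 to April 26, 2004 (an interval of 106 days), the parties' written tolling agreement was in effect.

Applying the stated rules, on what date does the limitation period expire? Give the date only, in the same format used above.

September 6, 2005

The claim accrued on August 23, 1998, when the wrongful act occurred.
6 years from August 23, 1998 is August 23, 2004.
The pending criminal prosecution from October 4, 2001 to July 4, 2002 tolled the period for 273 days, extending the deadline to May 23, 2005.
Because the written tolling agreement ran from January 11, 2004 to April 26, 2004, the deadline is extended by 106 days to September 6, 2005.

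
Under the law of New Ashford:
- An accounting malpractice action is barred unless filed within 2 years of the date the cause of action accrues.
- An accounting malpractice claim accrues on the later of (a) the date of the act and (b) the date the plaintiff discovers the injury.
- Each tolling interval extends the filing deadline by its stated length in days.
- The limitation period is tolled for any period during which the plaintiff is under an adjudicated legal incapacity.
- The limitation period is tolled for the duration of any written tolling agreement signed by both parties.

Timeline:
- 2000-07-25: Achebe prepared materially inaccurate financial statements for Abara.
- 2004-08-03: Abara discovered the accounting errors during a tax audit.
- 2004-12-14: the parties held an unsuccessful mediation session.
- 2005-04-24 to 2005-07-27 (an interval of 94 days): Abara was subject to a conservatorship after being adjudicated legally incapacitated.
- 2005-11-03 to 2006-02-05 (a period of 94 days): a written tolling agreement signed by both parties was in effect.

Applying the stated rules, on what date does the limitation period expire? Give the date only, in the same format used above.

2007-02-07

Because discovery on 2004-08-03 post-dates the 2000-07-25 act, accrual under the later-of rule falls on 2004-08-03.
The untolled deadline — 2 years after 2004-08-03 — is 2006-08-03.
The period was tolled for 94 days by the plaintiff's legal incapacity (2005-04-24 to 2005-07-27), pushing the deadline to 2006-11-05.
Because the written tolling agreement ran from 2005-11-03 to 2006-02-05, the deadline is extended by 94 days to 2007-02-07.
Nothing else in the chronology tolls or restarts the period.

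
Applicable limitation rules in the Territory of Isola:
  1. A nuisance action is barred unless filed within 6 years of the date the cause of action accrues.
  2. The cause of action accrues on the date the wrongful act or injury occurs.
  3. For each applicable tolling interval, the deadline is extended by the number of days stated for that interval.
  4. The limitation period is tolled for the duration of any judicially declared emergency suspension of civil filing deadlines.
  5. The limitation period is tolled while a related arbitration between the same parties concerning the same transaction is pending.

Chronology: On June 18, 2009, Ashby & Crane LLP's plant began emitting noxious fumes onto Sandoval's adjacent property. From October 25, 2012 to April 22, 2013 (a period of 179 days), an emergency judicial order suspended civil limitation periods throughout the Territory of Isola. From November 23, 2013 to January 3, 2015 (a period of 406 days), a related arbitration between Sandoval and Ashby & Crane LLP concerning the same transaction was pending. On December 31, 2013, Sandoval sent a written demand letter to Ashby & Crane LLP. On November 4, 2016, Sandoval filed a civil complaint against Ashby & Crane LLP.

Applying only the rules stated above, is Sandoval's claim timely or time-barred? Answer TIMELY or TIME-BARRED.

TIMELY

The claim accrued on June 18, 2009, when the wrongful act occurred.
Adding the 6 years base period to June 18, 2009 gives a deadline of June 18, 2015, before any tolling.
The period was tolled for 179 days by the emergency suspension of filing deadlines (October 25, 2012 to April 22, 2013), pushing the deadline to December 14, 2015.
The pending related arbitration from November 23, 2013 to January 3, 2015 tolled the period for 406 days, extending the deadline to January 23, 2017.
Nothing else in the chronology tolls or restarts the period.
The November 4, 2016 filing precedes the January 23, 2017 deadline; the claim is timely.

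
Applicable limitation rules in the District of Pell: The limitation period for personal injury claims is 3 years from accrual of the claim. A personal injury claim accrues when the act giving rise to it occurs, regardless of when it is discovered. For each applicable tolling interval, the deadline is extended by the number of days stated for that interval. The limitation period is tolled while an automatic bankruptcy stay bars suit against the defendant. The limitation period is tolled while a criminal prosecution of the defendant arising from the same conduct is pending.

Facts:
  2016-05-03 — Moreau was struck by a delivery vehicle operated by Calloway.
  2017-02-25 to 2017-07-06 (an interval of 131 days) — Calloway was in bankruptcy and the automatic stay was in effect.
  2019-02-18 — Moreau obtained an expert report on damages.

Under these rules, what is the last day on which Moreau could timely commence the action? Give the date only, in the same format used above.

2019-09-11

The limitation period began to run on 2016-05-03.
The untolled deadline — 3 years after 2016-05-03 — is 2019-05-03.
The automatic bankruptcy stay from 2017-02-25 to 2017-07-06 tolled the period for 131 days, extending the deadline to 2019-09-11.
Nothing else in the chronology tolls or restarts the period.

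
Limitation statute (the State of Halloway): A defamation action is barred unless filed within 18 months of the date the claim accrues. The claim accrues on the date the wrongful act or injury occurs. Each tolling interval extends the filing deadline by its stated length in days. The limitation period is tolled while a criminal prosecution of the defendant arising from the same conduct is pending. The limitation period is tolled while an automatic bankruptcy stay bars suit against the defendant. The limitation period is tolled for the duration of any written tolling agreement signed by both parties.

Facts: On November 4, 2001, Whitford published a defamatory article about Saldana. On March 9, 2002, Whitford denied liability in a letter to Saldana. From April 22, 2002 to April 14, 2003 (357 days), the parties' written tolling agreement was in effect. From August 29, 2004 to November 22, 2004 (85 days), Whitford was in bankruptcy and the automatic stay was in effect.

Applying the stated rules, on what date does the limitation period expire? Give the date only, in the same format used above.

April 25, 2004

The limitation period began to run on November 4, 2001.
Adding the 18 months base period to November 4, 2001 gives a deadline of May 4, 2003, before any tolling.
The period was tolled for 357 days by the written tolling agreement (April 22, 2002 to April 14, 2003), pushing the deadline to April 25, 2004.
The automatic bankruptcy stay starting August 29, 2004 came too late — the period had run on April 25, 2004 — and so does not extend the deadline.
Nothing else in the chronology tolls or restarts the period.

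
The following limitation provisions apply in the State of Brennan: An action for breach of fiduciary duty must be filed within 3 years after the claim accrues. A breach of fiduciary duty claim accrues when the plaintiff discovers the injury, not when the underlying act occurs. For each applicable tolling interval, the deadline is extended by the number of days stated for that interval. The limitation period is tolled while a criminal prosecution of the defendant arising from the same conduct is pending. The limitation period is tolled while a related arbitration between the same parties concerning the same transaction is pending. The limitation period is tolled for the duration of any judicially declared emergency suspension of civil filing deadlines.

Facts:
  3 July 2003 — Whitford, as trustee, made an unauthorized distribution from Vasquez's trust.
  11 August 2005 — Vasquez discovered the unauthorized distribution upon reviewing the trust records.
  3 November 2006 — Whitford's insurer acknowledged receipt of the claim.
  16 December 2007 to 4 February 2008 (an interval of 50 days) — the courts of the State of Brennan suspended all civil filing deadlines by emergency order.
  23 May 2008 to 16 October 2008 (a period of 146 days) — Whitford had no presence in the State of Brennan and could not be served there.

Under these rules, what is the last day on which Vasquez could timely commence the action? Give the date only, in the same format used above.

The claim did not accrue until Vasquez discovered the injury on 11 August 2005; the 3 July 2003 act date does not start the clock under the stated rule.
The untolled deadline — 3 years after 11 August 2005 — is 11 August 2008.
The period was tolled for 50 days by the emergency suspension of filing deadlines (16 December 2007 to 4 February 2008), pushing the deadline to 30 September 2008.
Although the defendant's absence ran from 23 May 2008 to 16 October 2008, the stated rules do not make that a tolling event, so it is disregarded.
Nothing else in the chronology tolls or restarts the period.

30 September 2008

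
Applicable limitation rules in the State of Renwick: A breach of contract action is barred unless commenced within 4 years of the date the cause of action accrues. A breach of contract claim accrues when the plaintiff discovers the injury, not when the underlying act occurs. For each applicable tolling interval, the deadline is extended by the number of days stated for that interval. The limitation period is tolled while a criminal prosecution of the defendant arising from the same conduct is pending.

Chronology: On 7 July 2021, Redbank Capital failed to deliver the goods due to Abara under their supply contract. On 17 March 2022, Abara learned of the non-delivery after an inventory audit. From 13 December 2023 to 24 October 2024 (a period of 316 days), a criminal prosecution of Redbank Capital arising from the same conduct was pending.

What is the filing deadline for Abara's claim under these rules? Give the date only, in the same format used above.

Accrual is tied to discovery, so the period began on 17 March 2022 rather than on 7 July 2021 when the act occurred.
Adding the 4 years base period to 17 March 2022 gives a deadline of 17 March 2026, before any tolling.
Because the pending criminal prosecution ran from 13 December 2023 to 24 October 2024, the deadline is extended by 316 days to 27 January 2027.

27 January 2027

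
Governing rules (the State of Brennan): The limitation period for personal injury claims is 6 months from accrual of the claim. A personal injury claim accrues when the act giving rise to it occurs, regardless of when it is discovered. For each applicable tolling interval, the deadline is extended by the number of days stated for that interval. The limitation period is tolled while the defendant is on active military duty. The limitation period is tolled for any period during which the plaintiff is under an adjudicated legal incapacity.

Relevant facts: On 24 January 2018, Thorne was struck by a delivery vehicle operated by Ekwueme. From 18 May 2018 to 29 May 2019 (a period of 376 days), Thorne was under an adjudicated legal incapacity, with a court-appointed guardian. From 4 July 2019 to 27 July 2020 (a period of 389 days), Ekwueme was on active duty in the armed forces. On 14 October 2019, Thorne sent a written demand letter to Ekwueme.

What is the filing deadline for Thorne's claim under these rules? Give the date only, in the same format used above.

27 August 2020

The limitation period began to run on 24 January 2018.
Adding the 6 months base period to 24 January 2018 gives a deadline of 24 July 2018, before any tolling.
The period was tolled for 376 days by the plaintiff's legal incapacity (18 May 2018 to 29 May 2019), pushing the deadline to 4 August 2019.
The defendant's active military service from 4 July 2019 to 27 July 2020 tolled the period for 389 days, extending the deadline to 27 August 2020.
Nothing else in the chronology tolls or restarts the period.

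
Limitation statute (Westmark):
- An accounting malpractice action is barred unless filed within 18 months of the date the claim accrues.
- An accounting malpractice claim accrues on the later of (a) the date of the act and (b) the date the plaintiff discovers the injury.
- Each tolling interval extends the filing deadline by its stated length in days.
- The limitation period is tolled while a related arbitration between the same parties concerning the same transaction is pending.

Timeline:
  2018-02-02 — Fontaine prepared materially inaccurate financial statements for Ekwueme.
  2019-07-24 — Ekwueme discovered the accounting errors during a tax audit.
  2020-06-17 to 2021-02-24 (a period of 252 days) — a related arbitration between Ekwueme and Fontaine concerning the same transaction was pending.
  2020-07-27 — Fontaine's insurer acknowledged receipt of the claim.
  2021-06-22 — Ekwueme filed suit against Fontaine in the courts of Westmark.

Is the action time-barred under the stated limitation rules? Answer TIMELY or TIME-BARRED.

The claim accrued on 2019-07-24 — the later of the 2018-02-02 act and the 2019-07-24 discovery.
Adding the 18 months base period to 2019-07-24 gives a deadline of 2021-01-24, before any tolling.
The pending related arbitration from 2020-06-17 to 2021-02-24 tolled the period for 252 days, extending the deadline to 2021-10-03.
None of the other events listed affects the running of the period under the stated rules.
The 2021-06-22 filing precedes the 2021-10-03 deadline; the claim is timely.

TIMELY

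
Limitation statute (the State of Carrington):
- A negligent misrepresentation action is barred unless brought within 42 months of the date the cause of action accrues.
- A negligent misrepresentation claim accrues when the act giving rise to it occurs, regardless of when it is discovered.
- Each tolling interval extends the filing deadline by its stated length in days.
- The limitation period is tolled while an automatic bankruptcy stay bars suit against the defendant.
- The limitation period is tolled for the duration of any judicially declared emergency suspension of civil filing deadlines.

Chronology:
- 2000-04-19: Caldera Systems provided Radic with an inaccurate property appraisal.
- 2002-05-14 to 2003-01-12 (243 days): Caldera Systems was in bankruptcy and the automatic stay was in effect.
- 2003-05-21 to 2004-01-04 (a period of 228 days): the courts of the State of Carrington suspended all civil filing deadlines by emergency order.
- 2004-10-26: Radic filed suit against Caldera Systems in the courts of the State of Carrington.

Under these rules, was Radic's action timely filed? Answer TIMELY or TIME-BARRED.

TIMELY

The cause of action accrued on 2000-04-19, the date of the act.
42 months from 2000-04-19 is 2003-10-19.
Because the automatic bankruptcy stay ran from 2002-05-14 to 2003-01-12, the deadline is extended by 243 days to 2004-06-18.
The period was tolled for 228 days by the emergency suspension of filing deadlines (2003-05-21 to 2004-01-04), pushing the deadline to 2005-02-01.
Radic filed on 2004-10-26, before the 2005-02-01 deadline, so the action is timely.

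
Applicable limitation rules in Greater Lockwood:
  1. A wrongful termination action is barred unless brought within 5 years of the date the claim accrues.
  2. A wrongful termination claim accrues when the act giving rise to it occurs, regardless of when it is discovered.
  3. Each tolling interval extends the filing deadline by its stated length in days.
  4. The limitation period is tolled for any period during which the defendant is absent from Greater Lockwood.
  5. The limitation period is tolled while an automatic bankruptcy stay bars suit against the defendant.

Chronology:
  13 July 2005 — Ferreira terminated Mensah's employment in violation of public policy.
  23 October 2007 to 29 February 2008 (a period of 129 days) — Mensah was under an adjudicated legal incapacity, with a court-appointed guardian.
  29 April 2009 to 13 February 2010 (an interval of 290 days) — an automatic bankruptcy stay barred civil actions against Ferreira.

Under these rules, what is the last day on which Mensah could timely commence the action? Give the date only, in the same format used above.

The claim accrued on 13 July 2005, the date of the act.
The untolled deadline — 5 years after 13 July 2005 — is 13 July 2010.
The period was tolled for 290 days by the automatic bankruptcy stay (29 April 2009 to 13 February 2010), pushing the deadline to 29 April 2011.
Although the plaintiff's incapacity ran from 23 October 2007 to 29 February 2008, the stated rules do not make that a tolling event, so it is disregarded.

29 April 2011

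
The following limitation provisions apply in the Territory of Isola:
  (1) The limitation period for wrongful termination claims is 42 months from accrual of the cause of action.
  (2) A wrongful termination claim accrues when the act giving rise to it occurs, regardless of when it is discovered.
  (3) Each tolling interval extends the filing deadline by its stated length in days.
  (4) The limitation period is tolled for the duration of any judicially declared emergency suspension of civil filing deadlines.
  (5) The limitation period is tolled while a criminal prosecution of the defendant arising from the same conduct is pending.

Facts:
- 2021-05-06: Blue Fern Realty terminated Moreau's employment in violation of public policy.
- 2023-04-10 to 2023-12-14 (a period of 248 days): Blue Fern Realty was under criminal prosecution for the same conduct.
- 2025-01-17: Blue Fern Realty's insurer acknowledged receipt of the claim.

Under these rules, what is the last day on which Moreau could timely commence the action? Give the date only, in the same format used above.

The claim accrued on 2021-05-06, when the wrongful act occurred.
The untolled deadline — 42 months after 2021-05-06 — is 2024-11-06.
The period was tolled for 248 days by the pending criminal prosecution (2023-04-10 to 2023-12-14), pushing the deadline to 2025-07-12.
The other events in the timeline have no effect on the limitation period under the stated rules.

2025-07-12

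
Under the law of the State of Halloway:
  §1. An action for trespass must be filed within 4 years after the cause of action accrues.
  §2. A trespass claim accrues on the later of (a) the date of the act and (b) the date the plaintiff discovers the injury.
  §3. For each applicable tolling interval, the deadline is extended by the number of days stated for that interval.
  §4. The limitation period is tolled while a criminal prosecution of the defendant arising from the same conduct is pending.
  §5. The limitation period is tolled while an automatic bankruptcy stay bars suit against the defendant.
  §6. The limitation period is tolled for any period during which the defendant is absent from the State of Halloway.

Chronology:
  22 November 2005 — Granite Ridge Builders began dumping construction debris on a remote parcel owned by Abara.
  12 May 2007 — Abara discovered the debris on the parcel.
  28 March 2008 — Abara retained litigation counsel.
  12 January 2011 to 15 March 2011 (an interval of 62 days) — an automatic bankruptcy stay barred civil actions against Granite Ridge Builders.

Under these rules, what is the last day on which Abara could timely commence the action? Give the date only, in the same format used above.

13 July 2011

The claim accrued on 12 May 2007 — the later of the 22 November 2005 act and the 12 May 2007 discovery.
Adding the 4 years base period to 12 May 2007 gives a deadline of 12 May 2011, before any tolling.
The period was tolled for 62 days by the automatic bankruptcy stay (12 January 2011 to 15 March 2011), pushing the deadline to 13 July 2011.
None of the other events listed affects the running of the period under the stated rules.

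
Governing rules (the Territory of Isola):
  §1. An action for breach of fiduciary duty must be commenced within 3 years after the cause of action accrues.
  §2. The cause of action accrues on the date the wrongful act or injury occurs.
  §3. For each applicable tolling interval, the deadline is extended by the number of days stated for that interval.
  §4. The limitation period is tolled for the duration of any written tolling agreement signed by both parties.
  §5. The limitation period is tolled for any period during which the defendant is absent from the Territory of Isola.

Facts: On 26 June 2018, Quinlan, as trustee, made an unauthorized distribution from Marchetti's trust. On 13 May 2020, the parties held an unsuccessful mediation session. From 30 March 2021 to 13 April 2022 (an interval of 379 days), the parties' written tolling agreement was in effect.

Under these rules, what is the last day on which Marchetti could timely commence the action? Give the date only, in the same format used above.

The claim accrued on 26 June 2018, when the wrongful act occurred.
The untolled deadline — 3 years after 26 June 2018 — is 26 June 2021.
The written tolling agreement from 30 March 2021 to 13 April 2022 tolled the period for 379 days, extending the deadline to 10 July 2022.
The other events in the timeline have no effect on the limitation period under the stated rules.

10 July 2022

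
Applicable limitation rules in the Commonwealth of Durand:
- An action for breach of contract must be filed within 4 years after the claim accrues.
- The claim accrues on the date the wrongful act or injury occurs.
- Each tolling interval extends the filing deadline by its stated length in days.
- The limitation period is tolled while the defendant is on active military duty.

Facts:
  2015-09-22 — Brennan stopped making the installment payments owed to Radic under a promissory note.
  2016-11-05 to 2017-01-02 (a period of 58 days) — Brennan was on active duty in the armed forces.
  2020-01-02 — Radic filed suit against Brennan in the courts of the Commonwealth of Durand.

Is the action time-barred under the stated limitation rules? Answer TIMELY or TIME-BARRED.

TIME-BARRED

The limitation period began to run on 2015-09-22.
4 years from 2015-09-22 is 2019-09-22.
Because the defendant's active military service ran from 2016-11-05 to 2017-01-02, the deadline is extended by 58 days to 2019-11-19.
Radic filed on 2020-01-02, after the 2019-11-19 deadline, so the action is time-barred.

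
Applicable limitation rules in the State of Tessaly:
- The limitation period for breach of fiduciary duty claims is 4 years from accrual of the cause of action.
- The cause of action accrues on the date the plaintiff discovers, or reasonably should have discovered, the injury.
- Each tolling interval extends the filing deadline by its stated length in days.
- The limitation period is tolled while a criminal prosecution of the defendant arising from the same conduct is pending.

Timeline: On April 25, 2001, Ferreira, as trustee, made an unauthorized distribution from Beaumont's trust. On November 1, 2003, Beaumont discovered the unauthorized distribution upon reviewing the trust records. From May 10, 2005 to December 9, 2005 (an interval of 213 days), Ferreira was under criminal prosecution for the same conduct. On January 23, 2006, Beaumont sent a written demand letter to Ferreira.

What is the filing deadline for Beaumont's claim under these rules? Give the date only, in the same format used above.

June 1, 2008

Accrual is tied to discovery, so the period began on November 1, 2003 rather than on April 25, 2001 when the act occurred.
4 years from November 1, 2003 is November 1, 2007.
The pending criminal prosecution from May 10, 2005 to December 9, 2005 tolled the period for 213 days, extending the deadline to June 1, 2008.
Nothing else in the chronology tolls or restarts the period.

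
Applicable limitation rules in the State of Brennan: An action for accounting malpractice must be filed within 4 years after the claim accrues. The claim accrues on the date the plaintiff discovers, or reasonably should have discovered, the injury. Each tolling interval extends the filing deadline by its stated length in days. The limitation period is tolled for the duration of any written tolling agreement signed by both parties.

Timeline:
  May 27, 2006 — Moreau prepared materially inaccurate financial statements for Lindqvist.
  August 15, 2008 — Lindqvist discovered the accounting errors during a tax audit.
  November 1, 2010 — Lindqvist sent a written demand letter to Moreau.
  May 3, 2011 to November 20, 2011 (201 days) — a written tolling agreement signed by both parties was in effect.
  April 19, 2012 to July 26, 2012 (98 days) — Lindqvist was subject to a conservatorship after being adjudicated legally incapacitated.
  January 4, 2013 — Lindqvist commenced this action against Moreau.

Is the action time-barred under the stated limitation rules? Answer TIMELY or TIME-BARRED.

TIMELY

Under the discovery rule, the claim accrued on August 15, 2008, when Lindqvist discovered the injury — not on the May 27, 2006 date of the underlying act.
4 years from August 15, 2008 is August 15, 2012.
The period was tolled for 201 days by the written tolling agreement (May 3, 2011 to November 20, 2011), pushing the deadline to March 4, 2013.
No stated provision tolls the period for the plaintiff's incapacity, so the interval from April 19, 2012 to July 26, 2012 has no effect on the deadline.
None of the other events listed affects the running of the period under the stated rules.
Filing on January 4, 2013 beat the March 4, 2013 deadline — the action is timely.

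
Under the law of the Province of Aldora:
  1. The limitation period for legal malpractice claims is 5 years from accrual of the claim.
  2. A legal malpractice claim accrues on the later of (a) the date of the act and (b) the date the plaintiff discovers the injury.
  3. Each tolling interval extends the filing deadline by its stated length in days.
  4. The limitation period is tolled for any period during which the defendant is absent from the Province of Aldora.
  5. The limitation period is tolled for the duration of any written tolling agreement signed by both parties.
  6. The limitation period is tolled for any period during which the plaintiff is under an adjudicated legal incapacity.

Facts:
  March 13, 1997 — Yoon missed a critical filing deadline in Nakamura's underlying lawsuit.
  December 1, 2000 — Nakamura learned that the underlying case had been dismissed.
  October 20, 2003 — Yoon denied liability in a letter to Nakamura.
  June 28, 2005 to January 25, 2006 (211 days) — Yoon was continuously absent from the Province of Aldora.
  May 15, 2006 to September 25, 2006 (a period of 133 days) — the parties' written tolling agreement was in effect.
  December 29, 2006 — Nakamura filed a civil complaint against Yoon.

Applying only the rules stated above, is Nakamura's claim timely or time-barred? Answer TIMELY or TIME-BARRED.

TIME-BARRED

The claim accrued on December 1, 2000 — the later of the March 13, 1997 act and the December 1, 2000 discovery.
5 years from December 1, 2000 is December 1, 2005.
The defendant's absence from the jurisdiction from June 28, 2005 to January 25, 2006 tolled the period for 211 days, extending the deadline to June 30, 2006.
The written tolling agreement from May 15, 2006 to September 25, 2006 tolled the period for 133 days, extending the deadline to November 10, 2006.
None of the other events listed affects the running of the period under the stated rules.
Filing on December 29, 2006 missed the November 10, 2006 deadline — the action is time-barred.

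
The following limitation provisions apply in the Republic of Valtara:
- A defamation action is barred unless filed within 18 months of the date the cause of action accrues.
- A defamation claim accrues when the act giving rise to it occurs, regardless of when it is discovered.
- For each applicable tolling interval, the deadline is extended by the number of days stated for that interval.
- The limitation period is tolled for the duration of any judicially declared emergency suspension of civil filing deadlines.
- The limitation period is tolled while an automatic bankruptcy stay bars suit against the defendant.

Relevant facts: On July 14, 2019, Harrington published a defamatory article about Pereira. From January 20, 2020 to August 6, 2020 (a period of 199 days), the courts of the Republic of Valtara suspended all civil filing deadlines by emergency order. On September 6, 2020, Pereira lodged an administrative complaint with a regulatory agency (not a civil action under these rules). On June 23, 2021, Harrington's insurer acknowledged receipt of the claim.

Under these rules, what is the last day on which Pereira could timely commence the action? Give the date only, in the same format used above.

August 1, 2021

The limitation period began to run on July 14, 2019.
The untolled deadline — 18 months after July 14, 2019 — is January 14, 2021.
The period was tolled for 199 days by the emergency suspension of filing deadlines (January 20, 2020 to August 6, 2020), pushing the deadline to August 1, 2021.
None of the other events listed affects the running of the period under the stated rules.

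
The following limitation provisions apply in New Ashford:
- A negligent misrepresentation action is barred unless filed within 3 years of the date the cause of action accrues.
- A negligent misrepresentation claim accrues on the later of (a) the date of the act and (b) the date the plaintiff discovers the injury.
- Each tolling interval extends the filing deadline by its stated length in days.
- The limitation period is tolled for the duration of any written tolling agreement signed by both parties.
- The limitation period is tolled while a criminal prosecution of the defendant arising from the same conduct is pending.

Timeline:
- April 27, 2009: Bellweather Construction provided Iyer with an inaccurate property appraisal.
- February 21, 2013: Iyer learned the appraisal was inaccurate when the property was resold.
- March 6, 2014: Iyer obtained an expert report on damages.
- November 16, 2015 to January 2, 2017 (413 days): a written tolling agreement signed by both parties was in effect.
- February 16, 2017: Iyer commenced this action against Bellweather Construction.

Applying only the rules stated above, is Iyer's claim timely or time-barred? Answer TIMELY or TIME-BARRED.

Because discovery on February 21, 2013 post-dates the April 27, 2009 act, accrual under the later-of rule falls on February 21, 2013.
The untolled deadline — 3 years after February 21, 2013 — is February 21, 2016.
Because the written tolling agreement ran from November 16, 2015 to January 2, 2017, the deadline is extended by 413 days to April 9, 2017.
Nothing else in the chronology tolls or restarts the period.
Iyer filed on February 16, 2017, before the April 9, 2017 deadline, so the action is timely.

TIMELY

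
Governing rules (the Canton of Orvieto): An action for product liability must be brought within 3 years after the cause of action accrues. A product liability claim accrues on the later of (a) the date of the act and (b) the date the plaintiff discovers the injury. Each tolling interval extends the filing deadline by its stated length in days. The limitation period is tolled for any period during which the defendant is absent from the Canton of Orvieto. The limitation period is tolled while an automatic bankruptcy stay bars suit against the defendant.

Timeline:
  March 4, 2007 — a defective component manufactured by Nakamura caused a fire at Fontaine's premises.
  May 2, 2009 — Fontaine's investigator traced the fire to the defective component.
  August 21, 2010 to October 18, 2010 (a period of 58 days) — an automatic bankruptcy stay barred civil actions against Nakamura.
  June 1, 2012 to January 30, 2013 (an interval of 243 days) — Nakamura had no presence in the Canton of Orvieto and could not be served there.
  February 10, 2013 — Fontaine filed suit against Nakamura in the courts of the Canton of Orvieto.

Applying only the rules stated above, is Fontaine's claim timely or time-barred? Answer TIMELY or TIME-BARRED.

The claim accrued on May 2, 2009 — the later of the March 4, 2007 act and the May 2, 2009 discovery.
Adding the 3 years base period to May 2, 2009 gives a deadline of May 2, 2012, before any tolling.
Because the automatic bankruptcy stay ran from August 21, 2010 to October 18, 2010, the deadline is extended by 58 days to June 29, 2012.
The period was tolled for 243 days by the defendant's absence from the jurisdiction (June 1, 2012 to January 30, 2013), pushing the deadline to February 27, 2013.
Filing on February 10, 2013 beat the February 27, 2013 deadline — the action is timely.

TIMELY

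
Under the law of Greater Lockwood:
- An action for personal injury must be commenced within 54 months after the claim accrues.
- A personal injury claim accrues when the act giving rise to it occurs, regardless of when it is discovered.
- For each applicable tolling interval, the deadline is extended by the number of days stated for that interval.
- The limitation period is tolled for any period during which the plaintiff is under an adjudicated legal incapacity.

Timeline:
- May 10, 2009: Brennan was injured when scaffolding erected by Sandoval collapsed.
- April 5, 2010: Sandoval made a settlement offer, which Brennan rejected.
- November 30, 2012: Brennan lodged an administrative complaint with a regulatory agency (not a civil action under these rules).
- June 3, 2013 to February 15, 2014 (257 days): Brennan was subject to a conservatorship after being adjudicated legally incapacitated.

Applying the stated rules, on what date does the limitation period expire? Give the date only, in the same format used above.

July 25, 2014

The claim accrued on May 10, 2009, when the wrongful act occurred.
Adding the 54 months base period to May 10, 2009 gives a deadline of November 10, 2013, before any tolling.
The plaintiff's legal incapacity from June 3, 2013 to February 15, 2014 tolled the period for 257 days, extending the deadline to July 25, 2014.
None of the other events listed affects the running of the period under the stated rules.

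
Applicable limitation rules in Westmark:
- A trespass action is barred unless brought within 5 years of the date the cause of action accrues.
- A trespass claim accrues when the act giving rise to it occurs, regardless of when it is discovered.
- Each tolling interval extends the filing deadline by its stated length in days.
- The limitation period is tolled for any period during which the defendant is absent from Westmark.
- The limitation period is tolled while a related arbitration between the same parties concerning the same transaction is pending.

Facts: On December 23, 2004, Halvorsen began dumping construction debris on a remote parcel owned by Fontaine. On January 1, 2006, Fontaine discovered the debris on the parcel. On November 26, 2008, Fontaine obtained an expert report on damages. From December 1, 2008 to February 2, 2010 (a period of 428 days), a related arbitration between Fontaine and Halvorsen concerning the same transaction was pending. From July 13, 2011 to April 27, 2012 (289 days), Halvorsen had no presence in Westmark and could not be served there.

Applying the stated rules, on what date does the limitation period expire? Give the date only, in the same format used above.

February 24, 2011

Because the rule ties accrual to occurrence, the claim accrued on December 23, 2004, not on the January 1, 2006 discovery date.
The untolled deadline — 5 years after December 23, 2004 — is December 23, 2009.
Because the pending related arbitration ran from December 1, 2008 to February 2, 2010, the deadline is extended by 428 days to February 24, 2011.
The defendant's absence from the jurisdiction from July 13, 2011 to April 27, 2012 began after the period had already run on February 24, 2011, so it has no tolling effect.
The other events in the timeline have no effect on the limitation period under the stated rules.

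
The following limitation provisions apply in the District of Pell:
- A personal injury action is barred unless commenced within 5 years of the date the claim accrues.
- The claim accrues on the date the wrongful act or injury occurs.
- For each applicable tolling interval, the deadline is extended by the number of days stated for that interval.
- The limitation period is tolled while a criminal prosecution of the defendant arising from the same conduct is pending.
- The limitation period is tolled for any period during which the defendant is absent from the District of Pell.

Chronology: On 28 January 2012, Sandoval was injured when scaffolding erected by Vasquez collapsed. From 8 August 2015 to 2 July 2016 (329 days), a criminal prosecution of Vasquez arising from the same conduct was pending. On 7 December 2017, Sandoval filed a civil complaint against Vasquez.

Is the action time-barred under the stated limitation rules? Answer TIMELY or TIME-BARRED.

TIMELY

The claim accrued on 28 January 2012, the date of the act.
5 years from 28 January 2012 is 28 January 2017.
Because the pending criminal prosecution ran from 8 August 2015 to 2 July 2016, the deadline is extended by 329 days to 23 December 2017.
Filing on 7 December 2017 beat the 23 December 2017 deadline — the action is timely.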